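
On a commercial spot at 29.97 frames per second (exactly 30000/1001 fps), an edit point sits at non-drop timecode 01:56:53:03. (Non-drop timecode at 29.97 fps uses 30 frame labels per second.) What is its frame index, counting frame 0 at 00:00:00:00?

210393

Total seconds to the label: (1 × 3600 + 56 × 60 + 53) = 7013.
Frame index = 7013 × 30 + 3 = 210393.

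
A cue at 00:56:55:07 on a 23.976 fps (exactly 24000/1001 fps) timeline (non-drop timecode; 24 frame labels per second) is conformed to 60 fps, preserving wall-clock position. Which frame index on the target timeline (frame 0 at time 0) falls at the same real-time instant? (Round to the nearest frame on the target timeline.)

Source frame index: (0×3600 + 56×60 + 55) × 24 + 7 = 81967.
Real time: 81967 / (24000/1001) = 82048967/24000 s.
Target frame: (82048967/24000) × (60) = 82048967/400 ≈ 205122.418 → 205122.

frame 205122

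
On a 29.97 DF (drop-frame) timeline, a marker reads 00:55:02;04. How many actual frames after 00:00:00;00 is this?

98964

As if non-drop at 30 labels/s: (0 × 3600 + 55 × 60 + 2) × 30 + 4 = 99064.
Minute boundaries passed: 55; those not divisible by 10: 55 − 5 = 50; dropped labels = 2 × 50 = 100.
Actual frame index = 99064 − 100 = 98964.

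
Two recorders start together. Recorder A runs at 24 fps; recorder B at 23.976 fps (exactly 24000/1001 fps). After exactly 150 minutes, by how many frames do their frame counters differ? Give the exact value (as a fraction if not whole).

216000/1001 frames

150 min = 9000 s.
A emits 24 × 9000 = 216000 frames; B emits 24000/1001 × 9000 = 216000000/1001.
Difference = 216000/1001 frames (≈ 215.7842); B is behind A.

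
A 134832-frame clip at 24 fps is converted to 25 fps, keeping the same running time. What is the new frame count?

140450 frames

Target frames = source frames × (target rate / source rate) = 134832 × (25)/(24) = 134832 × 25/24 = 140450.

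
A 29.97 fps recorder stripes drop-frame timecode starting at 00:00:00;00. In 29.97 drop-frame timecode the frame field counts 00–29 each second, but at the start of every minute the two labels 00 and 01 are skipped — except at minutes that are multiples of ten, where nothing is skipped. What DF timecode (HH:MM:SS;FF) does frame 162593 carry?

Each 10-minute DF block holds 10 × 60 × 30 − 9 × 2 = 17982 frames. 162593 ÷ 17982 → 9 full blocks, remainder 755.
Within the partial block the first minute is 1800 frames and each further minute 1798, so 0 further minute boundaries passed. Total skipped labels = 18 × 9 + 2 × 0 = 162.
Non-drop label index = 162593 + 162 = 162755; at 30 labels/s that is 01:30:25:05, i.e. DF 01:30:25;05.

01:30:25;05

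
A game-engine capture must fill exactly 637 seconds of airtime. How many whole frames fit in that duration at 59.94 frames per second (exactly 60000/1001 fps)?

38181 frames

Frames = 637 × 60000/1001 = 420000/11 ≈ 38181.8182.
Complete frames: 38181.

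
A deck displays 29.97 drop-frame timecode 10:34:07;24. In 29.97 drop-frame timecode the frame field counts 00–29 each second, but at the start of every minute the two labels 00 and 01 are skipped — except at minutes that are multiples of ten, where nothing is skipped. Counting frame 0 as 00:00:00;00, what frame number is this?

As if non-drop at 30 labels/s: (10 × 3600 + 34 × 60 + 7) × 30 + 24 = 1141434.
Minute boundaries passed: 634; those not divisible by 10: 634 − 63 = 571; dropped labels = 2 × 571 = 1142.
Actual frame index = 1141434 − 1142 = 1140292.

1140292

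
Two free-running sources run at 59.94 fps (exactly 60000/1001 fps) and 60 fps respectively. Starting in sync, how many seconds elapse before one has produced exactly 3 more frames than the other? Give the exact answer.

50.05 seconds

The gap grows by |60 − 60000/1001| = 60/1001 frames per second.
Time for a 3-frame gap: 3 ÷ (60/1001) = 50.05 s.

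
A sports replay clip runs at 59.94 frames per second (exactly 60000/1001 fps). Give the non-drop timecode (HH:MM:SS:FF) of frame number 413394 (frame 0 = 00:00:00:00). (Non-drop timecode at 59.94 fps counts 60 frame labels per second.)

01:54:49:54

413394 ÷ 60 = 6889 full seconds, remainder 54 frames.
6889 s = 1 h 54 min 49 s.
Timecode: 01:54:49:54.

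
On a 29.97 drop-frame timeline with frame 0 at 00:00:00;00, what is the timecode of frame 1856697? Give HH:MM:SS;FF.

17:12:31;25

Each 10-minute DF block holds 10 × 60 × 30 − 9 × 2 = 17982 frames. 1856697 ÷ 17982 → 103 full blocks, remainder 4551.
Within the partial block the first minute is 1800 frames and each further minute 1798, so 2 further minute boundaries passed. Total skipped labels = 18 × 103 + 2 × 2 = 1858.
Non-drop label index = 1856697 + 1858 = 1858555; at 30 labels/s that is 17:12:31:25, i.e. DF 17:12:31;25.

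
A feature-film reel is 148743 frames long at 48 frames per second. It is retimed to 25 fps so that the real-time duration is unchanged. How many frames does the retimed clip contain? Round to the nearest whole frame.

77470 frames

Frames at target rate = 148743 × (25) / (48) = 1239525/16 ≈ 77470.312.
Nearest whole frame: 77470.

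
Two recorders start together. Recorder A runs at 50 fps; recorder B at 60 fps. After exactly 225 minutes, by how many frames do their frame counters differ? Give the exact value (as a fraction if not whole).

135000 frames

225 min = 13500 s.
A emits 50 × 13500 = 675000 frames; B emits 60 × 13500 = 810000.
Difference = 135000 frames; B is ahead of A.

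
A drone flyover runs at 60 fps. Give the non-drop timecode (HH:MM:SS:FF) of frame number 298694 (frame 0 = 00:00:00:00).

298694 ÷ 60 = 4978 full seconds, remainder 14 frames.
4978 s = 1 h 22 min 58 s.
Timecode: 01:22:58:14.

01:22:58:14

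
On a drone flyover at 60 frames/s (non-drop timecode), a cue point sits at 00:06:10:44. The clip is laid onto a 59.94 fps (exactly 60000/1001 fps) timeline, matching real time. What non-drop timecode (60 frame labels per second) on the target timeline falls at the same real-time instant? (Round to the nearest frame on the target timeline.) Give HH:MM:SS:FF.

Source frame index: (0×3600 + 6×60 + 10) × 60 + 44 = 22244.
Real time: 22244 / (60) = 5561/15 s.
Target frame: (5561/15) × (60000/1001) = 22244000/1001 ≈ 22221.778 → 22222.
At 60 labels/s: frame 22222 → 00:06:10:22.

00:06:10:22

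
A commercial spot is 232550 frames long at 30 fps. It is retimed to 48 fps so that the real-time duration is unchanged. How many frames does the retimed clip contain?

Target frames = source frames × (target rate / source rate) = 232550 × (48)/(30) = 232550 × 8/5 = 372080.

372080 frames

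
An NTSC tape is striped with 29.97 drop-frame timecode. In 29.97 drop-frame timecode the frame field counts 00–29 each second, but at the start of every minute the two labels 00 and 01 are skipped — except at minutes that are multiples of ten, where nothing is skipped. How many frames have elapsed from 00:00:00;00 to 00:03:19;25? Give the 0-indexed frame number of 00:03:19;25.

5989

As if non-drop at 30 labels/s: (0 × 3600 + 3 × 60 + 19) × 30 + 25 = 5995.
Minute boundaries passed: 3; those not divisible by 10: 3 − 0 = 3; dropped labels = 2 × 3 = 6.
Actual frame index = 5995 − 6 = 5989.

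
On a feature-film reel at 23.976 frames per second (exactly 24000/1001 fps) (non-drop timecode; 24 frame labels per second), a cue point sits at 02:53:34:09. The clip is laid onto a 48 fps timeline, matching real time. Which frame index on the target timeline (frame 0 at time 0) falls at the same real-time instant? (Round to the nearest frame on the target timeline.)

Source frame index: (2×3600 + 53×60 + 34) × 24 + 9 = 249945.
Real time: 249945 / (24000/1001) = 16679663/1600 s.
Target frame: (16679663/1600) × (48) = 50038989/100 ≈ 500389.890 → 500390.

frame 500390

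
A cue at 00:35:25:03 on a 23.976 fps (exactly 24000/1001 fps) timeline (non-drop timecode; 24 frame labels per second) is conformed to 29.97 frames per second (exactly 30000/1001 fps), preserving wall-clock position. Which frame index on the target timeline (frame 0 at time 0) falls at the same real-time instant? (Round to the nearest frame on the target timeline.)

frame 63754

Source frame index: (0×3600 + 35×60 + 25) × 24 + 3 = 51003.
Real time: 51003 / (24000/1001) = 17018001/8000 s.
Target frame: (17018001/8000) × (30000/1001) = 255015/4 ≈ 63753.750 → 63754.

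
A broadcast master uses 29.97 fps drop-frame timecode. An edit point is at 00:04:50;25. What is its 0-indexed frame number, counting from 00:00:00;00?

8717

As if non-drop at 30 labels/s: (0 × 3600 + 4 × 60 + 50) × 30 + 25 = 8725.
Minute boundaries passed: 4; those not divisible by 10: 4 − 0 = 4; dropped labels = 2 × 4 = 8.
Actual frame index = 8725 − 8 = 8717.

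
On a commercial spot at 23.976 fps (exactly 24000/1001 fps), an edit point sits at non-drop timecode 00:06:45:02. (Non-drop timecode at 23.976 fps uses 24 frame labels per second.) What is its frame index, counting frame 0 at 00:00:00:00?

Total seconds to the label: (0 × 3600 + 6 × 60 + 45) = 405.
Frame index = 405 × 24 + 2 = 9722.

9722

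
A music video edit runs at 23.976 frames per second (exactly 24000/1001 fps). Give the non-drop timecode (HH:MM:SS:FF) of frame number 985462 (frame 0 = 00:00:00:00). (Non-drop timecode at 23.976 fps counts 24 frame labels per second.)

985462 ÷ 24 = 41060 full seconds, remainder 22 frames.
41060 s = 11 h 24 min 20 s.
Timecode: 11:24:20:22.

11:24:20:22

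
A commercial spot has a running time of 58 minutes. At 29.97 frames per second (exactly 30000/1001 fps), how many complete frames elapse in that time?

104295 frames

58 min = 3480 s.
Frames = 3480 × 30000/1001 = 104400000/1001 ≈ 104295.7043.
Complete frames: 104295.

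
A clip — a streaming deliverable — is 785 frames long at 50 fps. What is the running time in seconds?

Running time = 785 / (50) = 15.7 s.

15.7 seconds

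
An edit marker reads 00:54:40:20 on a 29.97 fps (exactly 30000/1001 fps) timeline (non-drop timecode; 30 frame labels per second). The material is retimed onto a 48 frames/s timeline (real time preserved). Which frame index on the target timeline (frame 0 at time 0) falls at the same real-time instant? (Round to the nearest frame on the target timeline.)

Source frame index: (0×3600 + 54×60 + 40) × 30 + 20 = 98420.
Real time: 98420 / (30000/1001) = 4925921/1500 s.
Target frame: (4925921/1500) × (48) = 19703684/125 ≈ 157629.472 → 157629.

frame 157629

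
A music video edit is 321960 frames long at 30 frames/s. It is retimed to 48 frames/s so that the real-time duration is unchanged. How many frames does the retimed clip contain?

Target frames = source frames × (target rate / source rate) = 321960 × (48)/(30) = 321960 × 8/5 = 515136.

515136 frames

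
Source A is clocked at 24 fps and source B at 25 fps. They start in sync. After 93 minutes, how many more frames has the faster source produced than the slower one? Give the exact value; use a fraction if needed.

93 min = 5580 s.
A emits 24 × 5580 = 133920 frames; B emits 25 × 5580 = 139500.
Difference = 5580 frames; B is ahead of A.

5580 frames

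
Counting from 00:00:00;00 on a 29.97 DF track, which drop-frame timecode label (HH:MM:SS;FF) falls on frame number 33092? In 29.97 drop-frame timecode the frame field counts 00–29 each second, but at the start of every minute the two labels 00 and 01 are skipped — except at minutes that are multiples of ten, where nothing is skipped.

Ten DF minutes hold 17982 frames, so frame 33092 lies in block 1 (frames 17982–35963) with 15110 frames into that block.
The block's first minute is 1800 frames and the rest 1798 each; 15110 frames reaches minute 8, so 1 × 18 + 8 × 2 = 34 labels have been skipped so far.
Adding those back, label number 33092 + 34 = 33126 at 30 labels/s is 1104 s + 6 f = 0 h 18 min 24 s frame 6, i.e. 00:18:24;06.

00:18:24;06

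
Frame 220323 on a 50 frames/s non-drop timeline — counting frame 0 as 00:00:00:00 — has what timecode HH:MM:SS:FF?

01:13:26:23

220323 ÷ 50 = 4406 full seconds, remainder 23 frames.
4406 s = 1 h 13 min 26 s.
Timecode: 01:13:26:23.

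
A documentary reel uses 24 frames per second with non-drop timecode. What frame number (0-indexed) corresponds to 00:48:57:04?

70492

Total seconds to the label: (0 × 3600 + 48 × 60 + 57) = 2937.
Frame index = 2937 × 24 + 4 = 70492.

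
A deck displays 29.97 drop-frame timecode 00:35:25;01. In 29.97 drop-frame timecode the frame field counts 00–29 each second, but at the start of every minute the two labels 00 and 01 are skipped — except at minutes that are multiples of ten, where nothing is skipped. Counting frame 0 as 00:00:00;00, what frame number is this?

As if non-drop at 30 labels/s: (0 × 3600 + 35 × 60 + 25) × 30 + 1 = 63751.
Minute boundaries passed: 35; those not divisible by 10: 35 − 3 = 32; dropped labels = 2 × 32 = 64.
Actual frame index = 63751 − 64 = 63687.

63687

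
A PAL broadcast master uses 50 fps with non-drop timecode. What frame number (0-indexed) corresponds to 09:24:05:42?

frame 1692292

Total seconds to the label: (9 × 3600 + 24 × 60 + 5) = 33845.
Frame index = 33845 × 50 + 42 = 1692292.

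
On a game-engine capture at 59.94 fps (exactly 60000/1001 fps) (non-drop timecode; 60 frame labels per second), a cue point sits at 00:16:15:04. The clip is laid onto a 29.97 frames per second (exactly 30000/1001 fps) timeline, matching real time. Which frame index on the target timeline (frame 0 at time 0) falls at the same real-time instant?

frame 29252

Source frame index: (0×3600 + 16×60 + 15) × 60 + 4 = 58504.
Real time: 58504 / (60000/1001) = 7320313/7500 s.
Target frame: (7320313/7500) × (30000/1001) = 29252.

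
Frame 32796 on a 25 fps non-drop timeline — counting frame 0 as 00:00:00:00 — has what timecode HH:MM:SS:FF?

00:21:51:21

32796 ÷ 25 = 1311 full seconds, remainder 21 frames.
1311 s = 0 h 21 min 51 s.
Timecode: 00:21:51:21.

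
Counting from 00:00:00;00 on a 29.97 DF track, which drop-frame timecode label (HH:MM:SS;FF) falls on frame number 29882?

Each 10-minute DF block holds 10 × 60 × 30 − 9 × 2 = 17982 frames. 29882 ÷ 17982 → 1 full block, remainder 11900.
Within the partial block the first minute is 1800 frames and each further minute 1798, so 6 further minute boundaries passed. Total skipped labels = 18 × 1 + 2 × 6 = 30.
Non-drop label index = 29882 + 30 = 29912; at 30 labels/s that is 00:16:37:02, i.e. DF 00:16:37;02.

00:16:37;02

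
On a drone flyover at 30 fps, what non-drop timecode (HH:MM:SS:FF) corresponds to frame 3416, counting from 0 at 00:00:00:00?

3416 ÷ 30 = 113 full seconds, remainder 26 frames.
113 s = 0 h 1 min 53 s.
Timecode: 00:01:53:26.

00:01:53:26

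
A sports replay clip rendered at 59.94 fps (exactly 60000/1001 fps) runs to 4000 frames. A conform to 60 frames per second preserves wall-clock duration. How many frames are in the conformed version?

Target frames = source frames × (target rate / source rate) = 4000 × (60)/(60000/1001) = 4000 × 1001/1000 = 4004.

4004 frames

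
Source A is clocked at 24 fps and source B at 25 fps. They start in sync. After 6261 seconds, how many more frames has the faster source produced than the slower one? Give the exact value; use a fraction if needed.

6261 frames

A emits 24 × 6261 = 150264 frames; B emits 25 × 6261 = 156525.
Difference = 6261 frames; B is ahead of A.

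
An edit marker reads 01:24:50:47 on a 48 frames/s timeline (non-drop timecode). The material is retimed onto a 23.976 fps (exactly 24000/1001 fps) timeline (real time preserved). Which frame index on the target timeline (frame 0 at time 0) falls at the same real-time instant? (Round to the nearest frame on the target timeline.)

Source frame index: (1×3600 + 24×60 + 50) × 48 + 47 = 244367.
Real time: 244367 / (48) = 244367/48 s.
Target frame: (244367/48) × (24000/1001) = 122183500/1001 ≈ 122061.439 → 122061.

frame 122061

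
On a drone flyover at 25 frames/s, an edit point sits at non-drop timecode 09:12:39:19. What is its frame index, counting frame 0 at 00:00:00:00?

Total seconds to the label: (9 × 3600 + 12 × 60 + 39) = 33159.
Frame index = 33159 × 25 + 19 = 828994.

frame 828994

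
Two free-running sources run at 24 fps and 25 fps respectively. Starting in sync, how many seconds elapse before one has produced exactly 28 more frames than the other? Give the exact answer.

The gap grows by |25 − 24| = 1 frame per second.
Time for a 28-frame gap: 28 ÷ (1) = 28 s.

28 seconds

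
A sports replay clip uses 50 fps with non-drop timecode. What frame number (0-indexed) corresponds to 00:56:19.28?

168978

Total seconds to the label: (0 × 3600 + 56 × 60 + 19) = 3379.
Frame index = 3379 × 50 + 28 = 168978.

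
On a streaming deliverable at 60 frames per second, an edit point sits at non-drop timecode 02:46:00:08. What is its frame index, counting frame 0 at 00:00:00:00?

Total seconds to the label: (2 × 3600 + 46 × 60 + 0) = 9960.
Frame index = 9960 × 60 + 8 = 597608.

597608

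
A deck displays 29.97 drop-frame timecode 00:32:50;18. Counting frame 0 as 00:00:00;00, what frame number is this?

Complete 10-minute blocks: 3, each 17982 frames → 53946.
Remaining 2 whole minutes in the current block: 1800 + 1 × 1798 = 3598 frames.
Within the current minute: 50 × 30 + 18 − 2 = 1516 (labels ;00/;01 skipped at this minute). Total = 53946 + 3598 + 1516 = 59060.

59060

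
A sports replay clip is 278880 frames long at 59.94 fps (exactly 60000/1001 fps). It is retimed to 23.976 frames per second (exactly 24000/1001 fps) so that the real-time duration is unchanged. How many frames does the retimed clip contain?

Target frames = source frames × (target rate / source rate) = 278880 × (24000/1001)/(60000/1001) = 278880 × 2/5 = 111552.

111552 frames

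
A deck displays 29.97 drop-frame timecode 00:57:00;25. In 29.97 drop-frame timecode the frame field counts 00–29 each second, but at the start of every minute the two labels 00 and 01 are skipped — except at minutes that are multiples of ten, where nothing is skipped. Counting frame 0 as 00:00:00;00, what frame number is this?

As if non-drop at 30 labels/s: (0 × 3600 + 57 × 60 + 0) × 30 + 25 = 102625.
Minute boundaries passed: 57; those not divisible by 10: 57 − 5 = 52; dropped labels = 2 × 52 = 104.
Actual frame index = 102625 − 104 = 102521.

102521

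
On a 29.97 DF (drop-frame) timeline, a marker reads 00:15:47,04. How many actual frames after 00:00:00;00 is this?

As if non-drop at 30 labels/s: (0 × 3600 + 15 × 60 + 47) × 30 + 4 = 28414.
Minute boundaries passed: 15; those not divisible by 10: 15 − 1 = 14; dropped labels = 2 × 14 = 28.
Actual frame index = 28414 − 28 = 28386.

28386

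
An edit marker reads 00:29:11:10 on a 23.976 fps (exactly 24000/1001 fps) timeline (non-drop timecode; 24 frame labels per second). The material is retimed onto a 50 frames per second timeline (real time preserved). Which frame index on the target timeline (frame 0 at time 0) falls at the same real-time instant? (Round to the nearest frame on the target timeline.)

Source frame index: (0×3600 + 29×60 + 11) × 24 + 10 = 42034.
Real time: 42034 / (24000/1001) = 21038017/12000 s.
Target frame: (21038017/12000) × (50) = 21038017/240 ≈ 87658.404 → 87658.

frame 87658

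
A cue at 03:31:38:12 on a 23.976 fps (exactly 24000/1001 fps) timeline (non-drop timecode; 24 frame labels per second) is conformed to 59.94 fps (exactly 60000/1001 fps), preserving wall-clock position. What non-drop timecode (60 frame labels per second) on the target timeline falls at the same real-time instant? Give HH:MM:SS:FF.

Source frame index: (3×3600 + 31×60 + 38) × 24 + 12 = 304764.
Real time: 304764 / (24000/1001) = 25422397/2000 s.
Target frame: (25422397/2000) × (60000/1001) = 761910.
At 60 labels/s: frame 761910 → 03:31:38:30.

03:31:38:30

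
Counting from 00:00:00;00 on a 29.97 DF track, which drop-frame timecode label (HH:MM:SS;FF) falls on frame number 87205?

00:48:29;23

Ten DF minutes hold 17982 frames, so frame 87205 lies in block 4 (frames 71928–89909) with 15277 frames into that block.
The block's first minute is 1800 frames and the rest 1798 each; 15277 frames reaches minute 8, so 4 × 18 + 8 × 2 = 88 labels have been skipped so far.
Adding those back, label number 87205 + 88 = 87293 at 30 labels/s is 2909 s + 23 f = 0 h 48 min 29 s frame 23, i.e. 00:48:29;23.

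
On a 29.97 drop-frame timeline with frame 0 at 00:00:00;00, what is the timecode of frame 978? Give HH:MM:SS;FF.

Each 10-minute DF block holds 10 × 60 × 30 − 9 × 2 = 17982 frames. 978 ÷ 17982 → 0 full blocks, remainder 978.
Within the partial block the first minute is 1800 frames and each further minute 1798, so 0 further minute boundaries passed. Total skipped labels = 18 × 0 + 2 × 0 = 0.
Non-drop label index = 978 + 0 = 978; at 30 labels/s that is 00:00:32:18, i.e. DF 00:00:32;18.

00:00:32;18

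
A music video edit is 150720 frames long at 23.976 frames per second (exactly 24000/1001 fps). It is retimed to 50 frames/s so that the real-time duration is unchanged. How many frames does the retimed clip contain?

314314 frames

Target frames = source frames × (target rate / source rate) = 150720 × (50)/(24000/1001) = 150720 × 1001/480 = 314314.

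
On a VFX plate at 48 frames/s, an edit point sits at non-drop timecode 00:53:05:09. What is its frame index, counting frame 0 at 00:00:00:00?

152889

Total seconds to the label: (0 × 3600 + 53 × 60 + 5) = 3185.
Frame index = 3185 × 48 + 9 = 152889.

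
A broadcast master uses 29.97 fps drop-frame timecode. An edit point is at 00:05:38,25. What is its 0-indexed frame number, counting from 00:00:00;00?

10155

As if non-drop at 30 labels/s: (0 × 3600 + 5 × 60 + 38) × 30 + 25 = 10165.
Minute boundaries passed: 5; those not divisible by 10: 5 − 0 = 5; dropped labels = 2 × 5 = 10.
Actual frame index = 10165 − 10 = 10155.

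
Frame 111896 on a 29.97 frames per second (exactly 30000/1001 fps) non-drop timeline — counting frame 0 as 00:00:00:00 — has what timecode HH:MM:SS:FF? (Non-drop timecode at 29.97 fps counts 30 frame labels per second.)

01:02:09:26

111896 ÷ 30 = 3729 full seconds, remainder 26 frames.
3729 s = 1 h 2 min 9 s.
Timecode: 01:02:09:26.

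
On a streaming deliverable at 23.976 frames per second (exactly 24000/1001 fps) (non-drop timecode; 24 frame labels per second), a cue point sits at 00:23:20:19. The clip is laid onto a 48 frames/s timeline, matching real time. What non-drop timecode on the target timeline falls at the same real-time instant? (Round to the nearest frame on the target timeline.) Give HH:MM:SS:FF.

00:23:22:09

Source frame index: (0×3600 + 23×60 + 20) × 24 + 19 = 33619.
Real time: 33619 / (24000/1001) = 33652619/24000 s.
Target frame: (33652619/24000) × (48) = 33652619/500 ≈ 67305.238 → 67305.
At 48 labels/s: frame 67305 → 00:23:22:09.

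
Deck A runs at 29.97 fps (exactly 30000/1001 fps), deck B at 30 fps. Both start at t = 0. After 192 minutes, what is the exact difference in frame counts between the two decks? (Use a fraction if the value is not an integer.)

345600/1001 frames

192 min = 11520 s.
A emits 30000/1001 × 11520 = 345600000/1001 frames; B emits 30 × 11520 = 345600.
Difference = 345600/1001 frames (≈ 345.2547); B is ahead of A.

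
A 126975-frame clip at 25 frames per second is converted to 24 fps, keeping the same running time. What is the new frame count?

Target frames = source frames × (target rate / source rate) = 126975 × (24)/(25) = 126975 × 24/25 = 121896.

121896 frames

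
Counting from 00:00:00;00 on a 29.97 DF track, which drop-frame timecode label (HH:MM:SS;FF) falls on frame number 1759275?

Each 10-minute DF block holds 10 × 60 × 30 − 9 × 2 = 17982 frames. 1759275 ÷ 17982 → 97 full blocks, remainder 15021.
Within the partial block the first minute is 1800 frames and each further minute 1798, so 8 further minute boundaries passed. Total skipped labels = 18 × 97 + 2 × 8 = 1762.
Non-drop label index = 1759275 + 1762 = 1761037; at 30 labels/s that is 16:18:21:07, i.e. DF 16:18:21;07.

16:18:21;07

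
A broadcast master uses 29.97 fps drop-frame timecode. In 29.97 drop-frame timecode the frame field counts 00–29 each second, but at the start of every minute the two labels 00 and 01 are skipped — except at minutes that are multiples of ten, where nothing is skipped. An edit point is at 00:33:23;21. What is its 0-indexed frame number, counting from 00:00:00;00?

As if non-drop at 30 labels/s: (0 × 3600 + 33 × 60 + 23) × 30 + 21 = 60111.
Minute boundaries passed: 33; those not divisible by 10: 33 − 3 = 30; dropped labels = 2 × 30 = 60.
Actual frame index = 60111 − 60 = 60051.

60051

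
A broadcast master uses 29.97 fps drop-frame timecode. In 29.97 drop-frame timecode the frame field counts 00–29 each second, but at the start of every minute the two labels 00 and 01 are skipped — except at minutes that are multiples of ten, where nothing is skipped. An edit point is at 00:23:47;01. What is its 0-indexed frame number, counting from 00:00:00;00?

As if non-drop at 30 labels/s: (0 × 3600 + 23 × 60 + 47) × 30 + 1 = 42811.
Minute boundaries passed: 23; those not divisible by 10: 23 − 2 = 21; dropped labels = 2 × 21 = 42.
Actual frame index = 42811 − 42 = 42769.

42769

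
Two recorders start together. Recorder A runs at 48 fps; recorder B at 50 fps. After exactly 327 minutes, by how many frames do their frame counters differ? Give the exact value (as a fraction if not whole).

39240 frames

327 min = 19620 s.
A emits 48 × 19620 = 941760 frames; B emits 50 × 19620 = 981000.
Difference = 39240 frames; B is ahead of A.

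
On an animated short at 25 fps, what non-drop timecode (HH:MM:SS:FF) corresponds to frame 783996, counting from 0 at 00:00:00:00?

783996 ÷ 25 = 31359 full seconds, remainder 21 frames.
31359 s = 8 h 42 min 39 s.
Timecode: 08:42:39:21.

08:42:39:21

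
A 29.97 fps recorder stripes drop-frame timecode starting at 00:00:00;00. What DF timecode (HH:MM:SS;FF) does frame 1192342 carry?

11:03:04;16

Ten DF minutes hold 17982 frames, so frame 1192342 lies in block 66 (frames 1186812–1204793) with 5530 frames into that block.
The block's first minute is 1800 frames and the rest 1798 each; 5530 frames reaches minute 3, so 66 × 18 + 3 × 2 = 1194 labels have been skipped so far.
Adding those back, label number 1192342 + 1194 = 1193536 at 30 labels/s is 39784 s + 16 f = 11 h 3 min 4 s frame 16, i.e. 11:03:04;16.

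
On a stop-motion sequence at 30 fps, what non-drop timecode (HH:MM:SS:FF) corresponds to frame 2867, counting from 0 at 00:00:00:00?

2867 ÷ 30 = 95 full seconds, remainder 17 frames.
95 s = 0 h 1 min 35 s.
Timecode: 00:01:35:17.

00:01:35:17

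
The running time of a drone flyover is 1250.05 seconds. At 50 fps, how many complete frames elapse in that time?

Frames = 1250.05 × 50 = 125005/2 ≈ 62502.5000.
Complete frames: 62502.

62502 frames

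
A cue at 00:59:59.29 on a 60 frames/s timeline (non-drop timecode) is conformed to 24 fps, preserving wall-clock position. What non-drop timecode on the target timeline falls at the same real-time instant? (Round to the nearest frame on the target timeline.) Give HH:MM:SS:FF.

00:59:59:12

Source frame index: (0×3600 + 59×60 + 59) × 60 + 29 = 215969.
Real time: 215969 / (60) = 215969/60 s.
Target frame: (215969/60) × (24) = 431938/5 ≈ 86387.600 → 86388.
At 24 labels/s: frame 86388 → 00:59:59:12.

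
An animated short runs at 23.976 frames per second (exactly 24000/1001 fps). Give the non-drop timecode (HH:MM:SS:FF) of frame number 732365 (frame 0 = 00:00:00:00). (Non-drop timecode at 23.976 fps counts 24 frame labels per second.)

732365 ÷ 24 = 30515 full seconds, remainder 5 frames.
30515 s = 8 h 28 min 35 s.
Timecode: 08:28:35:05.

08:28:35:05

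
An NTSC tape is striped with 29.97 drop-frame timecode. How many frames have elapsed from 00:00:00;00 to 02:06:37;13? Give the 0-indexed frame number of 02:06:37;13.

227695

Complete 10-minute blocks: 12, each 17982 frames → 215784.
Remaining 6 whole minutes in the current block: 1800 + 5 × 1798 = 10790 frames.
Within the current minute: 37 × 30 + 13 − 2 = 1121 (labels ;00/;01 skipped at this minute). Total = 215784 + 10790 + 1121 = 227695.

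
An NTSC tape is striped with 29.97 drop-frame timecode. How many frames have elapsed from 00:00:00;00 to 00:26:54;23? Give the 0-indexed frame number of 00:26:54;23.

As if non-drop at 30 labels/s: (0 × 3600 + 26 × 60 + 54) × 30 + 23 = 48443.
Minute boundaries passed: 26; those not divisible by 10: 26 − 2 = 24; dropped labels = 2 × 24 = 48.
Actual frame index = 48443 − 48 = 48395.

48395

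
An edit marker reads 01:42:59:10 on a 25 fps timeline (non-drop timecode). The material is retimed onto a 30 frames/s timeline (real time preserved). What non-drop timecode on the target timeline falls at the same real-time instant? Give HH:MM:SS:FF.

01:42:59:12

Source frame index: (1×3600 + 42×60 + 59) × 25 + 10 = 154485.
Real time: 154485 / (25) = 30897/5 s.
Target frame: (30897/5) × (30) = 185382.
At 30 labels/s: frame 185382 → 01:42:59:12.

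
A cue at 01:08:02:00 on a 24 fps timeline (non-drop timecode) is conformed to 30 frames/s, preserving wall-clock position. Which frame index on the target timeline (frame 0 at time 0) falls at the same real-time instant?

frame 122460

Source frame index: (1×3600 + 8×60 + 2) × 24 + 0 = 97968.
Real time: 97968 / (24) = 4082 s.
Target frame: (4082) × (30) = 122460.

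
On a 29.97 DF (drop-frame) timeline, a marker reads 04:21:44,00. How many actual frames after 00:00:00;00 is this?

470650

As if non-drop at 30 labels/s: (4 × 3600 + 21 × 60 + 44) × 30 + 0 = 471120.
Minute boundaries passed: 261; those not divisible by 10: 261 − 26 = 235; dropped labels = 2 × 235 = 470.
Actual frame index = 471120 − 470 = 470650.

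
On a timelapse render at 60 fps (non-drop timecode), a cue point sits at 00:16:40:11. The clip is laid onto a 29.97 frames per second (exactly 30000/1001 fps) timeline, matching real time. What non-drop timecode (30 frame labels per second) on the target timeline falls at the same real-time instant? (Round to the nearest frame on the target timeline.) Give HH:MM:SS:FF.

Source frame index: (0×3600 + 16×60 + 40) × 60 + 11 = 60011.
Real time: 60011 / (60) = 60011/60 s.
Target frame: (60011/60) × (30000/1001) = 4286500/143 ≈ 29975.524 → 29976.
At 30 labels/s: frame 29976 → 00:16:39:06.

00:16:39:06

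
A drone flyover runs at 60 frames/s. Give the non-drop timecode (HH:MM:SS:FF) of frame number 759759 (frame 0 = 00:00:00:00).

759759 ÷ 60 = 12662 full seconds, remainder 39 frames.
12662 s = 3 h 31 min 2 s.
Timecode: 03:31:02:39.

03:31:02:39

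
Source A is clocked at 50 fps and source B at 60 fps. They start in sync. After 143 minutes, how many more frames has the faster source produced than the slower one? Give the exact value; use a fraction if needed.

85800 frames

143 min = 8580 s.
A emits 50 × 8580 = 429000 frames; B emits 60 × 8580 = 514800.
Difference = 85800 frames; B is ahead of A.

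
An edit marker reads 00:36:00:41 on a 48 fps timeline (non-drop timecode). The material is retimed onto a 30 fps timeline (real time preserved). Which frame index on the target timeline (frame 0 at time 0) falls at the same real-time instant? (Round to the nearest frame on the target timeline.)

Source frame index: (0×3600 + 36×60 + 0) × 48 + 41 = 103721.
Real time: 103721 / (48) = 103721/48 s.
Target frame: (103721/48) × (30) = 518605/8 ≈ 64825.625 → 64826.

frame 64826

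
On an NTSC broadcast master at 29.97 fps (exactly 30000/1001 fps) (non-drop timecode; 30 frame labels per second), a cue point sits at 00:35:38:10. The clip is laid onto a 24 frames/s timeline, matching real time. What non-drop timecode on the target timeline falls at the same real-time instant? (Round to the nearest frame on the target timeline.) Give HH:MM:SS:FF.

00:35:40:11

Source frame index: (0×3600 + 35×60 + 38) × 30 + 10 = 64150.
Real time: 64150 / (30000/1001) = 1284283/600 s.
Target frame: (1284283/600) × (24) = 1284283/25 ≈ 51371.320 → 51371.
At 24 labels/s: frame 51371 → 00:35:40:11.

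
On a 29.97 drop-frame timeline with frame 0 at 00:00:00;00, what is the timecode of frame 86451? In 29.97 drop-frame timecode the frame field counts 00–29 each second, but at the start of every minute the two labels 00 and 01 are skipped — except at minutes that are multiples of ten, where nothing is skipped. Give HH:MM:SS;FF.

00:48:04;19

Each 10-minute DF block holds 10 × 60 × 30 − 9 × 2 = 17982 frames. 86451 ÷ 17982 → 4 full blocks, remainder 14523.
Within the partial block the first minute is 1800 frames and each further minute 1798, so 8 further minute boundaries passed. Total skipped labels = 18 × 4 + 2 × 8 = 88.
Non-drop label index = 86451 + 88 = 86539; at 30 labels/s that is 00:48:04:19, i.e. DF 00:48:04;19.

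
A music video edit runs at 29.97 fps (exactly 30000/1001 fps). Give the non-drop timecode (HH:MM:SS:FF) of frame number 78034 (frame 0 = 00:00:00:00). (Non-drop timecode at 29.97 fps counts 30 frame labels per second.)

78034 ÷ 30 = 2601 full seconds, remainder 4 frames.
2601 s = 0 h 43 min 21 s.
Timecode: 00:43:21:04.

00:43:21:04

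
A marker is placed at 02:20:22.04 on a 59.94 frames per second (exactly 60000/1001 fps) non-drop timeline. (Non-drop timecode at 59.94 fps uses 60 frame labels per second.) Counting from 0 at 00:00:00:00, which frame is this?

frame 505324

Total seconds to the label: (2 × 3600 + 20 × 60 + 22) = 8422.
Frame index = 8422 × 60 + 4 = 505324.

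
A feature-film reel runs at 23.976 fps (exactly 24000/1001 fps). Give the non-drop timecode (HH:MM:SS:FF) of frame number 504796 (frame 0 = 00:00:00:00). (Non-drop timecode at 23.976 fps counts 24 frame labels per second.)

05:50:33:04

504796 ÷ 24 = 21033 full seconds, remainder 4 frames.
21033 s = 5 h 50 min 33 s.
Timecode: 05:50:33:04.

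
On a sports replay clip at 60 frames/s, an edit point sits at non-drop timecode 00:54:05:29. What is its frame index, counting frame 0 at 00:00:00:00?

194729

Total seconds to the label: (0 × 3600 + 54 × 60 + 5) = 3245.
Frame index = 3245 × 60 + 29 = 194729.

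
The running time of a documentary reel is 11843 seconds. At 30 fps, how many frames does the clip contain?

Frames = 11843 × 30 = 355290.

355290 frames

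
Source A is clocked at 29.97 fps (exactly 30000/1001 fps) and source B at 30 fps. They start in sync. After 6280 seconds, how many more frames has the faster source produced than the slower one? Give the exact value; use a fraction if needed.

A emits 30000/1001 × 6280 = 188400000/1001 frames; B emits 30 × 6280 = 188400.
Difference = 188400/1001 frames (≈ 188.2118); B is ahead of A.

188400/1001 frames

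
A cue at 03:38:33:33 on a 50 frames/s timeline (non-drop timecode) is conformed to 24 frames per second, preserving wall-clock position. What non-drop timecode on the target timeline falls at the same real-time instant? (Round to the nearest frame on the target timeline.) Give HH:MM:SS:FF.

Source frame index: (3×3600 + 38×60 + 33) × 50 + 33 = 655683.
Real time: 655683 / (50) = 655683/50 s.
Target frame: (655683/50) × (24) = 7868196/25 ≈ 314727.840 → 314728.
At 24 labels/s: frame 314728 → 03:38:33:16.

03:38:33:16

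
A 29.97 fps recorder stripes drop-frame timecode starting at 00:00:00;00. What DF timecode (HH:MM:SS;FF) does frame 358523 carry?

Each 10-minute DF block holds 10 × 60 × 30 − 9 × 2 = 17982 frames. 358523 ÷ 17982 → 19 full blocks, remainder 16865.
Within the partial block the first minute is 1800 frames and each further minute 1798, so 9 further minute boundaries passed. Total skipped labels = 18 × 19 + 2 × 9 = 360.
Non-drop label index = 358523 + 360 = 358883; at 30 labels/s that is 03:19:22:23, i.e. DF 03:19:22;23.

03:19:22;23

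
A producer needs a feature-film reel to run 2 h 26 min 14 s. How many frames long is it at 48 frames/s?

421152 frames

2 h 26 min 14 s = 8774 s.
Frames = 8774 × 48 = 421152.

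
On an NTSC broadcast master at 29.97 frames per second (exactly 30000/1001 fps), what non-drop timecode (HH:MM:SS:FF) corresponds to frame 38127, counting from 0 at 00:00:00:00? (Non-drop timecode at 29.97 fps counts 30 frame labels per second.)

00:21:10:27

38127 ÷ 30 = 1270 full seconds, remainder 27 frames.
1270 s = 0 h 21 min 10 s.
Timecode: 00:21:10:27.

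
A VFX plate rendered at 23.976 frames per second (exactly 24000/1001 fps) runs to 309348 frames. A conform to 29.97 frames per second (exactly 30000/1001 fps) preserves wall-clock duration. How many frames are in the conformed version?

Target frames = source frames × (target rate / source rate) = 309348 × (30000/1001)/(24000/1001) = 309348 × 5/4 = 386685.

386685 frames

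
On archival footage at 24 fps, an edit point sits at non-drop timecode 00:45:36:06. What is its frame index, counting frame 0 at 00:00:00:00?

Total seconds to the label: (0 × 3600 + 45 × 60 + 36) = 2736.
Frame index = 2736 × 24 + 6 = 65670.

65670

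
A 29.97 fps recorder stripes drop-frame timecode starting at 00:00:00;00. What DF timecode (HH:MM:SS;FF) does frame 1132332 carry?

Ten DF minutes hold 17982 frames, so frame 1132332 lies in block 62 (frames 1114884–1132865) with 17448 frames into that block.
The block's first minute is 1800 frames and the rest 1798 each; 17448 frames reaches minute 9, so 62 × 18 + 9 × 2 = 1134 labels have been skipped so far.
Adding those back, label number 1132332 + 1134 = 1133466 at 30 labels/s is 37782 s + 6 f = 10 h 29 min 42 s frame 6, i.e. 10:29:42;06.

10:29:42;06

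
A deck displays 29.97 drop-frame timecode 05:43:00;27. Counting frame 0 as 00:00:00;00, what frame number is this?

616809

Complete 10-minute blocks: 34, each 17982 frames → 611388.
Remaining 3 whole minutes in the current block: 1800 + 2 × 1798 = 5396 frames.
Within the current minute: 0 × 30 + 27 − 2 = 25 (labels ;00/;01 skipped at this minute). Total = 611388 + 5396 + 25 = 616809.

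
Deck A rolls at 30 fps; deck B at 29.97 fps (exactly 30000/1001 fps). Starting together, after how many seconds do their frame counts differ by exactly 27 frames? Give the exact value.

900.9 seconds

The gap grows by |30000/1001 − 30| = 30/1001 frames per second.
Time for a 27-frame gap: 27 ÷ (30/1001) = 900.9 s.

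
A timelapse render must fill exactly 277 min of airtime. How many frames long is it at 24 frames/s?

277 min = 16620 s.
Frames = 16620 × 24 = 398880.

398880 frames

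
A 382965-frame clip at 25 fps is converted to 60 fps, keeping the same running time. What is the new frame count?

Frames at target rate = 382965 × (60) / (25) = 919116.

919116 frames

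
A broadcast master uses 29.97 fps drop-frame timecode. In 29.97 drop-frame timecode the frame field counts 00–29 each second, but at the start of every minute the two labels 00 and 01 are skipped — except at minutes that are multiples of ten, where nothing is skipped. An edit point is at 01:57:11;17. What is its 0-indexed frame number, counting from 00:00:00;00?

Complete 10-minute blocks: 11, each 17982 frames → 197802.
Remaining 7 whole minutes in the current block: 1800 + 6 × 1798 = 12588 frames.
Within the current minute: 11 × 30 + 17 − 2 = 345 (labels ;00/;01 skipped at this minute). Total = 197802 + 12588 + 345 = 210735.

210735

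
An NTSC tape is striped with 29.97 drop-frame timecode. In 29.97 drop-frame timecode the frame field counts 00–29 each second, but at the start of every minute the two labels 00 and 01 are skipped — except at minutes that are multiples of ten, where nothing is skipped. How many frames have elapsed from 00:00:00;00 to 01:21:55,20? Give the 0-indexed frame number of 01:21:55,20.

147324

Complete 10-minute blocks: 8, each 17982 frames → 143856.
Remaining 1 whole minute in the current block: 1800 + 0 × 1798 = 1800 frames.
Within the current minute: 55 × 30 + 20 − 2 = 1668 (labels ;00/;01 skipped at this minute). Total = 143856 + 1800 + 1668 = 147324.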